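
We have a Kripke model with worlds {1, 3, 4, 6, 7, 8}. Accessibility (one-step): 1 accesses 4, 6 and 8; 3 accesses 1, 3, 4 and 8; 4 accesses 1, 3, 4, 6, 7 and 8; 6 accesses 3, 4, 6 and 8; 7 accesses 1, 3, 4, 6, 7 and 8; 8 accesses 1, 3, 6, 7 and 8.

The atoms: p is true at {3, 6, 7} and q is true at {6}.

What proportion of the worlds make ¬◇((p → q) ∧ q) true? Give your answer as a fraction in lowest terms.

1: ◇((p → q) ∧ q) is T. ✗
3: ◇((p → q) ∧ q) is F. ✓
4: ◇((p → q) ∧ q) is T. ✗
6: ◇((p → q) ∧ q) is T. ✗
7: ◇((p → q) ∧ q) is T. ✗
8: ◇((p → q) ∧ q) is T. ✗
That's 1 of 6 worlds, so 1/6.

1/6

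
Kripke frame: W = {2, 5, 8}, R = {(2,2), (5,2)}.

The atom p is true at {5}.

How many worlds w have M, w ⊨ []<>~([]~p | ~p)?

1

2: successors {2}; <>~([]~p | ~p) there: 2:F. ✗
5: successors {2}; <>~([]~p | ~p) there: 2:F. ✗
8: no successors, so []<>~([]~p | ~p) holds vacuously. ✓
Satisfying worlds: {8}.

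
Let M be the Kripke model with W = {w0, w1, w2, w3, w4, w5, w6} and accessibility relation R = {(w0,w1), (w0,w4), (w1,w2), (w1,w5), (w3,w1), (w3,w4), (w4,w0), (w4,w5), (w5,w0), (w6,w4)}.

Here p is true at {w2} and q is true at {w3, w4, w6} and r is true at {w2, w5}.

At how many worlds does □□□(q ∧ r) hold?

1

w0: successors {w1, w4}; □□(q ∧ r) there: w1:F, w4:F. ✗
w1: successors {w2, w5}; □□(q ∧ r) there: w2:T, w5:F. ✗
w2: no successors, so □□□(q ∧ r) holds vacuously. ✓
w3: successors {w1, w4}; □□(q ∧ r) there: w1:F, w4:F. ✗
w4: successors {w0, w5}; □□(q ∧ r) there: w0:F, w5:F. ✗
w5: successors {w0}; □□(q ∧ r) there: w0:F. ✗
w6: successors {w4}; □□(q ∧ r) there: w4:F. ✗
Satisfying worlds: {w2}.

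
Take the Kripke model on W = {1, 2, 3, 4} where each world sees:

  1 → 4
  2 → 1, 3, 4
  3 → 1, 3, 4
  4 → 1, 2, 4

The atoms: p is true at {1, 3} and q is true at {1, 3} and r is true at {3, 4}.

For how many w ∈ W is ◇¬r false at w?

1

1: successors {4}; ¬r there: 4:F. ✗
2: successors {1, 3, 4}; ¬r there: 1:T, 3:F, 4:F. ✓
3: successors {1, 3, 4}; ¬r there: 1:T, 3:F, 4:F. ✓
4: successors {1, 2, 4}; ¬r there: 1:T, 2:T, 4:F. ✓
Satisfying worlds: {2, 3, 4}.
So ◇¬r fails at the other 1 world.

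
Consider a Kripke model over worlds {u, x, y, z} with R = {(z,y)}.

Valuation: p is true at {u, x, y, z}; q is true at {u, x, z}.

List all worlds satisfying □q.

{u, x, y}

u: no successors, so □q holds vacuously. ✓
x: no successors, so □q holds vacuously. ✓
y: no successors, so □q holds vacuously. ✓
z: successors {y}; q there: y:F. ✗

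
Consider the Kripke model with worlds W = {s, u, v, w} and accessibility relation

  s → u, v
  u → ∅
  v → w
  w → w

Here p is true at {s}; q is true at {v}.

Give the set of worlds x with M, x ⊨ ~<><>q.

s: <><>q is F. ✓
u: <><>q is F. ✓
v: <><>q is F. ✓
w: <><>q is F. ✓

{s, u, v, w}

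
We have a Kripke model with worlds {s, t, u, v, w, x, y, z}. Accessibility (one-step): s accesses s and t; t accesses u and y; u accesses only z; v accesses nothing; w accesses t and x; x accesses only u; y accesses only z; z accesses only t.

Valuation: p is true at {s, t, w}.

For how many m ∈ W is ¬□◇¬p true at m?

s: □◇¬p is F. ✓
t: □◇¬p is T. ✗
u: □◇¬p is F. ✓
v: □◇¬p is T. ✗
w: □◇¬p is T. ✗
x: □◇¬p is T. ✗
y: □◇¬p is F. ✓
z: □◇¬p is T. ✗
Satisfying worlds: {s, u, y}.

3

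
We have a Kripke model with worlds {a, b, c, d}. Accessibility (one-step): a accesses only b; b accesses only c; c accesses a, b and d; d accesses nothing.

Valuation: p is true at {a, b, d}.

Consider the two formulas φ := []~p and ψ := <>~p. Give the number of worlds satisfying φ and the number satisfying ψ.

2 and 1

For []~p:
a: successors {b}; ~p there: b:F. ✗
b: successors {c}; ~p there: c:T. ✓
c: successors {a, b, d}; ~p there: a:F, b:F, d:F. ✗
d: no successors, so []~p holds vacuously. ✓
— 2 worlds.
For <>~p:
a: successors {b}; ~p there: b:F. ✗
b: successors {c}; ~p there: c:T. ✓
c: successors {a, b, d}; ~p there: a:F, b:F, d:F. ✗
d: no successors, so <>~p fails. ✗
— 1 world.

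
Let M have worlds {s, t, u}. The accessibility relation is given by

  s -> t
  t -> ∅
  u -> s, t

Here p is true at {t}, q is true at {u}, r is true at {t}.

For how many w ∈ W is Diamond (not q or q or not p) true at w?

s: successors {t}; not q or q or not p there: t:T. ✓
t: no successors, so Diamond (not q or q or not p) fails. ✗
u: successors {s, t}; not q or q or not p there: s:T, t:T. ✓
Satisfying worlds: {s, u}.

2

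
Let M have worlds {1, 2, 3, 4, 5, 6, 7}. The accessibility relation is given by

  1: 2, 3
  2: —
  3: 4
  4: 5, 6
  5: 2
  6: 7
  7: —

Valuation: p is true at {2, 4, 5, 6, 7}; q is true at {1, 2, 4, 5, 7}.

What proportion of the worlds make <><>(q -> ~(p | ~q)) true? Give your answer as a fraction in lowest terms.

1: successors {2, 3}; <>(q -> ~(p | ~q)) there: 2:F, 3:F. ✗
2: no successors, so <><>(q -> ~(p | ~q)) fails. ✗
3: successors {4}; <>(q -> ~(p | ~q)) there: 4:T. ✓
4: successors {5, 6}; <>(q -> ~(p | ~q)) there: 5:F, 6:F. ✗
5: successors {2}; <>(q -> ~(p | ~q)) there: 2:F. ✗
6: successors {7}; <>(q -> ~(p | ~q)) there: 7:F. ✗
7: no successors, so <><>(q -> ~(p | ~q)) fails. ✗
That's 1 of 7 worlds, so 1/7.

1/7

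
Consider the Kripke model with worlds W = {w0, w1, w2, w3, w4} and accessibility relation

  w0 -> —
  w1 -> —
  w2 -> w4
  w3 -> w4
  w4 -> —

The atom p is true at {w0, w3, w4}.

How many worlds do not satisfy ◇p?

w0: no successors, so ◇p fails. ✗
w1: no successors, so ◇p fails. ✗
w2: successors {w4}; p there: w4:T. ✓
w3: successors {w4}; p there: w4:T. ✓
w4: no successors, so ◇p fails. ✗
Satisfying worlds: {w2, w3}.
So ◇p fails at the other 3 worlds.

3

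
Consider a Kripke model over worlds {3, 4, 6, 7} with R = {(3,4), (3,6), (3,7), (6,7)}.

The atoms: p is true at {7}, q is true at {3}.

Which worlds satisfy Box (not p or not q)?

3: successors {4, 6, 7}; not p or not q there: 4:T, 6:T, 7:T. ✓
4: no successors, so Box (not p or not q) holds vacuously. ✓
6: successors {7}; not p or not q there: 7:T. ✓
7: no successors, so Box (not p or not q) holds vacuously. ✓

{3, 4, 6, 7}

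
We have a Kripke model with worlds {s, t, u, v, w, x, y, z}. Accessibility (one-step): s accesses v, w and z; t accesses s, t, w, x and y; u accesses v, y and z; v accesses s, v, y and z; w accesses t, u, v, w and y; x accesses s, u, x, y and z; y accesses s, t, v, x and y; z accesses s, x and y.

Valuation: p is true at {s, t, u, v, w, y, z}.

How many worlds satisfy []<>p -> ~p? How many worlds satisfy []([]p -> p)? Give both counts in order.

1 and 8

For []<>p -> ~p:
s: []<>p is T, ~p is F. ✗
t: []<>p is T, ~p is F. ✗
u: []<>p is T, ~p is F. ✗
v: []<>p is T, ~p is F. ✗
w: []<>p is T, ~p is F. ✗
x: []<>p is T, ~p is T. ✓
y: []<>p is T, ~p is F. ✗
z: []<>p is T, ~p is F. ✗
— 1 world.
For []([]p -> p):
s: successors {v, w, z}; []p -> p there: v:T, w:T, z:T. ✓
t: successors {s, t, w, x, y}; []p -> p there: s:T, t:T, w:T, x:T, y:T. ✓
u: successors {v, y, z}; []p -> p there: v:T, y:T, z:T. ✓
v: successors {s, v, y, z}; []p -> p there: s:T, v:T, y:T, z:T. ✓
w: successors {t, u, v, w, y}; []p -> p there: t:T, u:T, v:T, w:T, y:T. ✓
x: successors {s, u, x, y, z}; []p -> p there: s:T, u:T, x:T, y:T, z:T. ✓
y: successors {s, t, v, x, y}; []p -> p there: s:T, t:T, v:T, x:T, y:T. ✓
z: successors {s, x, y}; []p -> p there: s:T, x:T, y:T. ✓
— 8 worlds.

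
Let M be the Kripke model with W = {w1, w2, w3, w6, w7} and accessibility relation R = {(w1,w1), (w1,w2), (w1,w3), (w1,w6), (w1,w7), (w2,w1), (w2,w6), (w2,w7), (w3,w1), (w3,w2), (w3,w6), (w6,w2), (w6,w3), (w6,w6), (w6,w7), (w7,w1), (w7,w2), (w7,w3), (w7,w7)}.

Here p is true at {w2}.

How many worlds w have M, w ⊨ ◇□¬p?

w1: successors {w1, w2, w3, w6, w7}; □¬p there: w1:F, w2:T, w3:F, w6:F, w7:F. ✓
w2: successors {w1, w6, w7}; □¬p there: w1:F, w6:F, w7:F. ✗
w3: successors {w1, w2, w6}; □¬p there: w1:F, w2:T, w6:F. ✓
w6: successors {w2, w3, w6, w7}; □¬p there: w2:T, w3:F, w6:F, w7:F. ✓
w7: successors {w1, w2, w3, w7}; □¬p there: w1:F, w2:T, w3:F, w7:F. ✓
Satisfying worlds: {w1, w3, w6, w7}.

4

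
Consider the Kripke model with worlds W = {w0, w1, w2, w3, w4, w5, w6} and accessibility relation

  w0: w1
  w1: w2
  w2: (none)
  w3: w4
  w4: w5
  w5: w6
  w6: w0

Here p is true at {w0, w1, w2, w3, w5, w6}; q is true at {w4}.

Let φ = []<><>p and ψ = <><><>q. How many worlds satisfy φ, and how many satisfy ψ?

For []<><>p:
w0: successors {w1}; <><>p there: w1:F. ✗
w1: successors {w2}; <><>p there: w2:F. ✗
w2: no successors, so []<><>p holds vacuously. ✓
w3: successors {w4}; <><>p there: w4:T. ✓
w4: successors {w5}; <><>p there: w5:T. ✓
w5: successors {w6}; <><>p there: w6:T. ✓
w6: successors {w0}; <><>p there: w0:T. ✓
— 5 worlds.
For <><><>q:
w0: successors {w1}; <><>q there: w1:F. ✗
w1: successors {w2}; <><>q there: w2:F. ✗
w2: no successors, so <><><>q fails. ✗
w3: successors {w4}; <><>q there: w4:F. ✗
w4: successors {w5}; <><>q there: w5:F. ✗
w5: successors {w6}; <><>q there: w6:F. ✗
w6: successors {w0}; <><>q there: w0:F. ✗
— 0 worlds.

5 and 0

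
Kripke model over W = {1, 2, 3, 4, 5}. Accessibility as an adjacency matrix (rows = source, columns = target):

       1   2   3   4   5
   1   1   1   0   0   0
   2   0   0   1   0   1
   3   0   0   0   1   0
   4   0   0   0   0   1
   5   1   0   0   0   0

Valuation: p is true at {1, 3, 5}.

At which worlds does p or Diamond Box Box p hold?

{1, 2, 3, 5}

1: p is T, Diamond Box Box p is F. ✓
2: p is F, Diamond Box Box p is T. ✓
3: p is T, Diamond Box Box p is T. ✓
4: p is F, Diamond Box Box p is F. ✗
5: p is T, Diamond Box Box p is F. ✓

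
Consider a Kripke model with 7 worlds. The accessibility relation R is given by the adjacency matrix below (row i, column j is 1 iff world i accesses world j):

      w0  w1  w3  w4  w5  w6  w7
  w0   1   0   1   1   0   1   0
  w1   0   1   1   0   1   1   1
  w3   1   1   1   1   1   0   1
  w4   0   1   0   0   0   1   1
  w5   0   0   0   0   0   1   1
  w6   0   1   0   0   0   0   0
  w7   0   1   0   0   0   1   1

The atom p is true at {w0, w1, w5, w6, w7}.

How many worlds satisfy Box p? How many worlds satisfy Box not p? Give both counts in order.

For Box p:
w0: successors {w0, w3, w4, w6}; p there: w0:T, w3:F, w4:F, w6:T. ✗
w1: successors {w1, w3, w5, w6, w7}; p there: w1:T, w3:F, w5:T, w6:T, w7:T. ✗
w3: successors {w0, w1, w3, w4, w5, w7}; p there: w0:T, w1:T, w3:F, w4:F, w5:T, w7:T. ✗
w4: successors {w1, w6, w7}; p there: w1:T, w6:T, w7:T. ✓
w5: successors {w6, w7}; p there: w6:T, w7:T. ✓
w6: successors {w1}; p there: w1:T. ✓
w7: successors {w1, w6, w7}; p there: w1:T, w6:T, w7:T. ✓
— 4 worlds.
For Box not p:
w0: successors {w0, w3, w4, w6}; not p there: w0:F, w3:T, w4:T, w6:F. ✗
w1: successors {w1, w3, w5, w6, w7}; not p there: w1:F, w3:T, w5:F, w6:F, w7:F. ✗
w3: successors {w0, w1, w3, w4, w5, w7}; not p there: w0:F, w1:F, w3:T, w4:T, w5:F, w7:F. ✗
w4: successors {w1, w6, w7}; not p there: w1:F, w6:F, w7:F. ✗
w5: successors {w6, w7}; not p there: w6:F, w7:F. ✗
w6: successors {w1}; not p there: w1:F. ✗
w7: successors {w1, w6, w7}; not p there: w1:F, w6:F, w7:F. ✗
— 0 worlds.

4 and 0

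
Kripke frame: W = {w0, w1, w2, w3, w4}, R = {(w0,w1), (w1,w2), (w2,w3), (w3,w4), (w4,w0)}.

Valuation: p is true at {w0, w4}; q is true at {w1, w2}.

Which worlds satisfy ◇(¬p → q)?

w0: successors {w1}; ¬p → q there: w1:T. ✓
w1: successors {w2}; ¬p → q there: w2:T. ✓
w2: successors {w3}; ¬p → q there: w3:F. ✗
w3: successors {w4}; ¬p → q there: w4:T. ✓
w4: successors {w0}; ¬p → q there: w0:T. ✓

{w0, w1, w3, w4}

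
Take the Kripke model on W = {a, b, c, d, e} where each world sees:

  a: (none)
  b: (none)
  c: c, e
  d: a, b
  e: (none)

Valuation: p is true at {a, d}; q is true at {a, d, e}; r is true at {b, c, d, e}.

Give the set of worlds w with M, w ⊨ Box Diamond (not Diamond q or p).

a: no successors, so Box Diamond (not Diamond q or p) holds vacuously. ✓
b: no successors, so Box Diamond (not Diamond q or p) holds vacuously. ✓
c: successors {c, e}; Diamond (not Diamond q or p) there: c:T, e:F. ✗
d: successors {a, b}; Diamond (not Diamond q or p) there: a:F, b:F. ✗
e: no successors, so Box Diamond (not Diamond q or p) holds vacuously. ✓

{a, b, e}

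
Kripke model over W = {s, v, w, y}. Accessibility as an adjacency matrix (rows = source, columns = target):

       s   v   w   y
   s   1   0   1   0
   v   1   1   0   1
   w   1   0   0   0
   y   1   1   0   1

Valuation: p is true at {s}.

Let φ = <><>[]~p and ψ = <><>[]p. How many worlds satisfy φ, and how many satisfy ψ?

0 and 4

For <><>[]~p:
s: successors {s, w}; <>[]~p there: s:F, w:F. ✗
v: successors {s, v, y}; <>[]~p there: s:F, v:F, y:F. ✗
w: successors {s}; <>[]~p there: s:F. ✗
y: successors {s, v, y}; <>[]~p there: s:F, v:F, y:F. ✗
— 0 worlds.
For <><>[]p:
s: successors {s, w}; <>[]p there: s:T, w:F. ✓
v: successors {s, v, y}; <>[]p there: s:T, v:F, y:F. ✓
w: successors {s}; <>[]p there: s:T. ✓
y: successors {s, v, y}; <>[]p there: s:T, v:F, y:F. ✓
— 4 worlds.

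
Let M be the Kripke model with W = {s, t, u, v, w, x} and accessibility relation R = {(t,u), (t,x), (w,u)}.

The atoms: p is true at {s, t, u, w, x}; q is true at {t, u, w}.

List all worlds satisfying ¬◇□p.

s: ◇□p is F. ✓
t: ◇□p is T. ✗
u: ◇□p is F. ✓
v: ◇□p is F. ✓
w: ◇□p is T. ✗
x: ◇□p is F. ✓

{s, u, v, x}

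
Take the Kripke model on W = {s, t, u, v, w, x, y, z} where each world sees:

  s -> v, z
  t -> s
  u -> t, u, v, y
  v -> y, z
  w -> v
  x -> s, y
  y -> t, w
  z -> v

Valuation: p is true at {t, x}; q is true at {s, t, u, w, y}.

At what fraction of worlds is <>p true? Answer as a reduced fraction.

1/4

s: successors {v, z}; p there: v:F, z:F. ✗
t: successors {s}; p there: s:F. ✗
u: successors {t, u, v, y}; p there: t:T, u:F, v:F, y:F. ✓
v: successors {y, z}; p there: y:F, z:F. ✗
w: successors {v}; p there: v:F. ✗
x: successors {s, y}; p there: s:F, y:F. ✗
y: successors {t, w}; p there: t:T, w:F. ✓
z: successors {v}; p there: v:F. ✗
That's 2 of 8 worlds, so 2/8 = 1/4.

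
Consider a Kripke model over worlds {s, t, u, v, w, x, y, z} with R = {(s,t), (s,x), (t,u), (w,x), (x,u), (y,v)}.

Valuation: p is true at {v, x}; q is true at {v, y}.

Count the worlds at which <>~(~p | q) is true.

2

s: successors {t, x}; ~(~p | q) there: t:F, x:T. ✓
t: successors {u}; ~(~p | q) there: u:F. ✗
u: no successors, so <>~(~p | q) fails. ✗
v: no successors, so <>~(~p | q) fails. ✗
w: successors {x}; ~(~p | q) there: x:T. ✓
x: successors {u}; ~(~p | q) there: u:F. ✗
y: successors {v}; ~(~p | q) there: v:F. ✗
z: no successors, so <>~(~p | q) fails. ✗
Satisfying worlds: {s, w}.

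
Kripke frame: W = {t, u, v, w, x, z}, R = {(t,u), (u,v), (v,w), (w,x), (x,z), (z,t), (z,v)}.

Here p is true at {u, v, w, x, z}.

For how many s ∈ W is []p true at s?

t: successors {u}; p there: u:T. ✓
u: successors {v}; p there: v:T. ✓
v: successors {w}; p there: w:T. ✓
w: successors {x}; p there: x:T. ✓
x: successors {z}; p there: z:T. ✓
z: successors {t, v}; p there: t:F, v:T. ✗
Satisfying worlds: {t, u, v, w, x}.

5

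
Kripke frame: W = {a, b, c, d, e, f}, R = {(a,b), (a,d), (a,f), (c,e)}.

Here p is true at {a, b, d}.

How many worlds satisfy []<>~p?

4

a: successors {b, d, f}; <>~p there: b:F, d:F, f:F. ✗
b: no successors, so []<>~p holds vacuously. ✓
c: successors {e}; <>~p there: e:F. ✗
d: no successors, so []<>~p holds vacuously. ✓
e: no successors, so []<>~p holds vacuously. ✓
f: no successors, so []<>~p holds vacuously. ✓
Satisfying worlds: {b, d, e, f}.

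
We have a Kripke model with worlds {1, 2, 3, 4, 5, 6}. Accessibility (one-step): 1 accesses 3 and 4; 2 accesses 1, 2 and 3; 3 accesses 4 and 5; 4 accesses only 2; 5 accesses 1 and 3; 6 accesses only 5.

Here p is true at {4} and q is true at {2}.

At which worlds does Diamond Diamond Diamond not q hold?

1: successors {3, 4}; Diamond Diamond not q there: 3:T, 4:T. ✓
2: successors {1, 2, 3}; Diamond Diamond not q there: 1:T, 2:T, 3:T. ✓
3: successors {4, 5}; Diamond Diamond not q there: 4:T, 5:T. ✓
4: successors {2}; Diamond Diamond not q there: 2:T. ✓
5: successors {1, 3}; Diamond Diamond not q there: 1:T, 3:T. ✓
6: successors {5}; Diamond Diamond not q there: 5:T. ✓

{1, 2, 3, 4, 5, 6}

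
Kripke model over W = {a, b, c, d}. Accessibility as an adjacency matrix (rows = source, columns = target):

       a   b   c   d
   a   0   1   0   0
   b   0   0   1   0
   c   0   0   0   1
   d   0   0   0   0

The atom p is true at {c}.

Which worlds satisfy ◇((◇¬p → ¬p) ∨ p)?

a: successors {b}; (◇¬p → ¬p) ∨ p there: b:T. ✓
b: successors {c}; (◇¬p → ¬p) ∨ p there: c:T. ✓
c: successors {d}; (◇¬p → ¬p) ∨ p there: d:T. ✓
d: no successors, so ◇((◇¬p → ¬p) ∨ p) fails. ✗

{a, b, c}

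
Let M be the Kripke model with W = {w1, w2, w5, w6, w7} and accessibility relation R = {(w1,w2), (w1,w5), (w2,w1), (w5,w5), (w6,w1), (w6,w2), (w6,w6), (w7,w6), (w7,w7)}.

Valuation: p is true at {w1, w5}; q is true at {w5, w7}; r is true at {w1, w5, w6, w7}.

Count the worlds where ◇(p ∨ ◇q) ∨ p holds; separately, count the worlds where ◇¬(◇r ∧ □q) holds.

5 and 4

For ◇(p ∨ ◇q) ∨ p:
w1: ◇(p ∨ ◇q) is T, p is T. ✓
w2: ◇(p ∨ ◇q) is T, p is F. ✓
w5: ◇(p ∨ ◇q) is T, p is T. ✓
w6: ◇(p ∨ ◇q) is T, p is F. ✓
w7: ◇(p ∨ ◇q) is T, p is F. ✓
— 5 worlds.
For ◇¬(◇r ∧ □q):
w1: successors {w2, w5}; ¬(◇r ∧ □q) there: w2:T, w5:F. ✓
w2: successors {w1}; ¬(◇r ∧ □q) there: w1:T. ✓
w5: successors {w5}; ¬(◇r ∧ □q) there: w5:F. ✗
w6: successors {w1, w2, w6}; ¬(◇r ∧ □q) there: w1:T, w2:T, w6:T. ✓
w7: successors {w6, w7}; ¬(◇r ∧ □q) there: w6:T, w7:T. ✓
— 4 worlds.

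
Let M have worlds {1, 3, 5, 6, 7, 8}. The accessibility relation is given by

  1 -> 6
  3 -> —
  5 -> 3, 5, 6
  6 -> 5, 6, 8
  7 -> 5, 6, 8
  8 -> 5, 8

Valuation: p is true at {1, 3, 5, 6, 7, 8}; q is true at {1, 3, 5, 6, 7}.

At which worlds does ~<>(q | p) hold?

{3}

1: <>(q | p) is T. ✗
3: <>(q | p) is F. ✓
5: <>(q | p) is T. ✗
6: <>(q | p) is T. ✗
7: <>(q | p) is T. ✗
8: <>(q | p) is T. ✗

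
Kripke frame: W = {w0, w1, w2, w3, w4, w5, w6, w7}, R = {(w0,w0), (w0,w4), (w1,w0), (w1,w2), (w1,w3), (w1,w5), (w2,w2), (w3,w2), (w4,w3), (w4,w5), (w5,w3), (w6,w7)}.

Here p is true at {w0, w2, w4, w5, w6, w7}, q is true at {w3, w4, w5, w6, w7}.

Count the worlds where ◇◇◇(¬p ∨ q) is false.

6

w0: successors {w0, w4}; ◇◇(¬p ∨ q) there: w0:T, w4:T. ✓
w1: successors {w0, w2, w3, w5}; ◇◇(¬p ∨ q) there: w0:T, w2:F, w3:F, w5:F. ✓
w2: successors {w2}; ◇◇(¬p ∨ q) there: w2:F. ✗
w3: successors {w2}; ◇◇(¬p ∨ q) there: w2:F. ✗
w4: successors {w3, w5}; ◇◇(¬p ∨ q) there: w3:F, w5:F. ✗
w5: successors {w3}; ◇◇(¬p ∨ q) there: w3:F. ✗
w6: successors {w7}; ◇◇(¬p ∨ q) there: w7:F. ✗
w7: no successors, so ◇◇◇(¬p ∨ q) fails. ✗
Satisfying worlds: {w0, w1}.
So ◇◇◇(¬p ∨ q) fails at the other 6 worlds.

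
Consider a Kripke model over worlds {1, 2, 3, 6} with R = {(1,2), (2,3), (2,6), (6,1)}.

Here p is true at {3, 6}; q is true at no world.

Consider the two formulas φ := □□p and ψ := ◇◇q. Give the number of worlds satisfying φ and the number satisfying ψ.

For □□p:
1: successors {2}; □p there: 2:T. ✓
2: successors {3, 6}; □p there: 3:T, 6:F. ✗
3: no successors, so □□p holds vacuously. ✓
6: successors {1}; □p there: 1:F. ✗
— 2 worlds.
For ◇◇q:
1: successors {2}; ◇q there: 2:F. ✗
2: successors {3, 6}; ◇q there: 3:F, 6:F. ✗
3: no successors, so ◇◇q fails. ✗
6: successors {1}; ◇q there: 1:F. ✗
— 0 worlds.

2 and 0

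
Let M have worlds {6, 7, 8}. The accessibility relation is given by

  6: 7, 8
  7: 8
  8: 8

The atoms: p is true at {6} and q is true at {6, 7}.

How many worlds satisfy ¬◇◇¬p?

6: ◇◇¬p is T. ✗
7: ◇◇¬p is T. ✗
8: ◇◇¬p is T. ✗
Satisfying worlds: ∅.

0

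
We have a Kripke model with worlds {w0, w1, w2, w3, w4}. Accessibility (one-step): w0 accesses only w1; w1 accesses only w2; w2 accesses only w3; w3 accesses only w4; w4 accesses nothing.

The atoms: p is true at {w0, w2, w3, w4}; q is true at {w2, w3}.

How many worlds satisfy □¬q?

w0: successors {w1}; ¬q there: w1:T. ✓
w1: successors {w2}; ¬q there: w2:F. ✗
w2: successors {w3}; ¬q there: w3:F. ✗
w3: successors {w4}; ¬q there: w4:T. ✓
w4: no successors, so □¬q holds vacuously. ✓
Satisfying worlds: {w0, w3, w4}.

3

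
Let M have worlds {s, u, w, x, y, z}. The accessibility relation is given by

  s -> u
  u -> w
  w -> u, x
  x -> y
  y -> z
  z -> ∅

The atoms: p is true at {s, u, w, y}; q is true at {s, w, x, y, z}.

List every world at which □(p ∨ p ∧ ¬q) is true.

s: successors {u}; p ∨ p ∧ ¬q there: u:T. ✓
u: successors {w}; p ∨ p ∧ ¬q there: w:T. ✓
w: successors {u, x}; p ∨ p ∧ ¬q there: u:T, x:F. ✗
x: successors {y}; p ∨ p ∧ ¬q there: y:T. ✓
y: successors {z}; p ∨ p ∧ ¬q there: z:F. ✗
z: no successors, so □(p ∨ p ∧ ¬q) holds vacuously. ✓

{s, u, x, z}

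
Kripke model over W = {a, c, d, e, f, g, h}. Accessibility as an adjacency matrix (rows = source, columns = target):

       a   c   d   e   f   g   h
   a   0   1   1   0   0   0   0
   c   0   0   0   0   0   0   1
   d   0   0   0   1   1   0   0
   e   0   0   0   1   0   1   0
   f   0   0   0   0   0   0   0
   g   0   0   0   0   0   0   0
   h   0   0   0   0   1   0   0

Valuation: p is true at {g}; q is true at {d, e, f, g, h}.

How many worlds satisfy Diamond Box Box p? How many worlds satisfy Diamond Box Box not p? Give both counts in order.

4 and 5

For Diamond Box Box p:
a: successors {c, d}; Box Box p there: c:F, d:F. ✗
c: successors {h}; Box Box p there: h:T. ✓
d: successors {e, f}; Box Box p there: e:F, f:T. ✓
e: successors {e, g}; Box Box p there: e:F, g:T. ✓
f: no successors, so Diamond Box Box p fails. ✗
g: no successors, so Diamond Box Box p fails. ✗
h: successors {f}; Box Box p there: f:T. ✓
— 4 worlds.
For Diamond Box Box not p:
a: successors {c, d}; Box Box not p there: c:T, d:F. ✓
c: successors {h}; Box Box not p there: h:T. ✓
d: successors {e, f}; Box Box not p there: e:F, f:T. ✓
e: successors {e, g}; Box Box not p there: e:F, g:T. ✓
f: no successors, so Diamond Box Box not p fails. ✗
g: no successors, so Diamond Box Box not p fails. ✗
h: successors {f}; Box Box not p there: f:T. ✓
— 5 worlds.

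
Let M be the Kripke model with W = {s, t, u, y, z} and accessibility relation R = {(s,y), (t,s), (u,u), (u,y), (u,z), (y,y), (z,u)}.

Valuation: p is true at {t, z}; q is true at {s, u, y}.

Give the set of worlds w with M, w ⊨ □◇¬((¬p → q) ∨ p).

s: successors {y}; ◇¬((¬p → q) ∨ p) there: y:F. ✗
t: successors {s}; ◇¬((¬p → q) ∨ p) there: s:F. ✗
u: successors {u, y, z}; ◇¬((¬p → q) ∨ p) there: u:F, y:F, z:F. ✗
y: successors {y}; ◇¬((¬p → q) ∨ p) there: y:F. ✗
z: successors {u}; ◇¬((¬p → q) ∨ p) there: u:F. ✗

∅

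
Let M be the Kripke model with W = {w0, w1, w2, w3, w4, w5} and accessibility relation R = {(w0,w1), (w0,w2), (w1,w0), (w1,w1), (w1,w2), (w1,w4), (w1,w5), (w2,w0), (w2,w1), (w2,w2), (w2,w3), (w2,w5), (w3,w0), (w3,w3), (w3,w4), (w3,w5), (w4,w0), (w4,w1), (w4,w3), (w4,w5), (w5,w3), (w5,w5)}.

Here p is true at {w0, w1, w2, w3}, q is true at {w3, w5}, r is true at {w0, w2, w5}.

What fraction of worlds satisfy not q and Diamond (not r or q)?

w0: not q is T, Diamond (not r or q) is T. ✓
w1: not q is T, Diamond (not r or q) is T. ✓
w2: not q is T, Diamond (not r or q) is T. ✓
w3: not q is F, Diamond (not r or q) is T. ✗
w4: not q is T, Diamond (not r or q) is T. ✓
w5: not q is F, Diamond (not r or q) is T. ✗
That's 4 of 6 worlds, so 4/6 = 2/3.

2/3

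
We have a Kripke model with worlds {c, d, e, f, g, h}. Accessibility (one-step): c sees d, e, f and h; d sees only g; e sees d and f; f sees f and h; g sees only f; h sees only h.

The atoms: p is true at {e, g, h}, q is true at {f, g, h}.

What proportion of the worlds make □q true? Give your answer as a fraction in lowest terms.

c: successors {d, e, f, h}; q there: d:F, e:F, f:T, h:T. ✗
d: successors {g}; q there: g:T. ✓
e: successors {d, f}; q there: d:F, f:T. ✗
f: successors {f, h}; q there: f:T, h:T. ✓
g: successors {f}; q there: f:T. ✓
h: successors {h}; q there: h:T. ✓
That's 4 of 6 worlds, so 4/6 = 2/3.

2/3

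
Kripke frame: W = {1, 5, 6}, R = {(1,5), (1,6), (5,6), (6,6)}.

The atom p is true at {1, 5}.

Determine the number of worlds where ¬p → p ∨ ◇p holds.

1: ¬p is F, p ∨ ◇p is T. ✓
5: ¬p is F, p ∨ ◇p is T. ✓
6: ¬p is T, p ∨ ◇p is F. ✗
Satisfying worlds: {1, 5}.

2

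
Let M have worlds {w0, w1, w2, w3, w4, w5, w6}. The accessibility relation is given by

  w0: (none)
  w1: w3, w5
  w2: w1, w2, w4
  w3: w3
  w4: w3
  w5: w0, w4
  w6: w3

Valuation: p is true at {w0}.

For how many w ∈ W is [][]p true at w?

w0: no successors, so [][]p holds vacuously. ✓
w1: successors {w3, w5}; []p there: w3:F, w5:F. ✗
w2: successors {w1, w2, w4}; []p there: w1:F, w2:F, w4:F. ✗
w3: successors {w3}; []p there: w3:F. ✗
w4: successors {w3}; []p there: w3:F. ✗
w5: successors {w0, w4}; []p there: w0:T, w4:F. ✗
w6: successors {w3}; []p there: w3:F. ✗
Satisfying worlds: {w0}.

1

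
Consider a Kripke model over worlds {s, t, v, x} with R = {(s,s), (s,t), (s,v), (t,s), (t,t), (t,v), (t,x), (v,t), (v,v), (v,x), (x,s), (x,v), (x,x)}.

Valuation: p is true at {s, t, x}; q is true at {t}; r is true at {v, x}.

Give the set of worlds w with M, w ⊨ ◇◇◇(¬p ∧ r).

s: successors {s, t, v}; ◇◇(¬p ∧ r) there: s:T, t:T, v:T. ✓
t: successors {s, t, v, x}; ◇◇(¬p ∧ r) there: s:T, t:T, v:T, x:T. ✓
v: successors {t, v, x}; ◇◇(¬p ∧ r) there: t:T, v:T, x:T. ✓
x: successors {s, v, x}; ◇◇(¬p ∧ r) there: s:T, v:T, x:T. ✓

{s, t, v, x}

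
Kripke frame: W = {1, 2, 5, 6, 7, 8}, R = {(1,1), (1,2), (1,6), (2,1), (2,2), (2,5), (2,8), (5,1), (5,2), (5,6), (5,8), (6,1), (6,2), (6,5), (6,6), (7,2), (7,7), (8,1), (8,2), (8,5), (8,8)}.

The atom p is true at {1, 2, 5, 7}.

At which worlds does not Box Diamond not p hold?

1: Box Diamond not p is T. ✗
2: Box Diamond not p is T. ✗
5: Box Diamond not p is T. ✗
6: Box Diamond not p is T. ✗
7: Box Diamond not p is F. ✓
8: Box Diamond not p is T. ✗

{7}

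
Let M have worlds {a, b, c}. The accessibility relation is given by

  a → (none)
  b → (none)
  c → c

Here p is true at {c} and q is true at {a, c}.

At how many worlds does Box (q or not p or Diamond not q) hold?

a: no successors, so Box (q or not p or Diamond not q) holds vacuously. ✓
b: no successors, so Box (q or not p or Diamond not q) holds vacuously. ✓
c: successors {c}; q or not p or Diamond not q there: c:T. ✓
Satisfying worlds: {a, b, c}.

3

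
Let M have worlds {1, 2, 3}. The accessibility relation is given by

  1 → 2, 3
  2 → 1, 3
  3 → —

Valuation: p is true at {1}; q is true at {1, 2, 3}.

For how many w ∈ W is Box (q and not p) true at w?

2

1: successors {2, 3}; q and not p there: 2:T, 3:T. ✓
2: successors {1, 3}; q and not p there: 1:F, 3:T. ✗
3: no successors, so Box (q and not p) holds vacuously. ✓
Satisfying worlds: {1, 3}.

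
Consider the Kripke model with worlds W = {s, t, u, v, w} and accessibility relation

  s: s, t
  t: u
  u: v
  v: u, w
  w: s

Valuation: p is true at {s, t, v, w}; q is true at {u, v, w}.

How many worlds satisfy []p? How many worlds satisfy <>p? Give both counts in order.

For []p:
s: successors {s, t}; p there: s:T, t:T. ✓
t: successors {u}; p there: u:F. ✗
u: successors {v}; p there: v:T. ✓
v: successors {u, w}; p there: u:F, w:T. ✗
w: successors {s}; p there: s:T. ✓
— 3 worlds.
For <>p:
s: successors {s, t}; p there: s:T, t:T. ✓
t: successors {u}; p there: u:F. ✗
u: successors {v}; p there: v:T. ✓
v: successors {u, w}; p there: u:F, w:T. ✓
w: successors {s}; p there: s:T. ✓
— 4 worlds.

3 and 4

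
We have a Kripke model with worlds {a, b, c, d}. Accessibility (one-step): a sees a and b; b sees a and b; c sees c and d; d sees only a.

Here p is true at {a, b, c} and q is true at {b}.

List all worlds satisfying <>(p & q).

{a, b}

a: successors {a, b}; p & q there: a:F, b:T. ✓
b: successors {a, b}; p & q there: a:F, b:T. ✓
c: successors {c, d}; p & q there: c:F, d:F. ✗
d: successors {a}; p & q there: a:F. ✗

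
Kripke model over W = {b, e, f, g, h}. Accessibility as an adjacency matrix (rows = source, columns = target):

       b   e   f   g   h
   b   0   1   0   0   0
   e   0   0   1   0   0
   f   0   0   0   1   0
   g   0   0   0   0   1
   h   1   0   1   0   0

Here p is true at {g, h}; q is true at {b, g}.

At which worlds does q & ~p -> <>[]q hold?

{e, f, g, h}

b: q & ~p is T, <>[]q is F. ✗
e: q & ~p is F, <>[]q is T. ✓
f: q & ~p is F, <>[]q is F. ✓
g: q & ~p is F, <>[]q is F. ✓
h: q & ~p is F, <>[]q is T. ✓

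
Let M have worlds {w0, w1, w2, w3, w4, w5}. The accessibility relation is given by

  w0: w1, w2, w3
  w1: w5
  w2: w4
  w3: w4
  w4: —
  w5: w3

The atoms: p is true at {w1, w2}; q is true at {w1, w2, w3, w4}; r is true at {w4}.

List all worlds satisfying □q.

w0: successors {w1, w2, w3}; q there: w1:T, w2:T, w3:T. ✓
w1: successors {w5}; q there: w5:F. ✗
w2: successors {w4}; q there: w4:T. ✓
w3: successors {w4}; q there: w4:T. ✓
w4: no successors, so □q holds vacuously. ✓
w5: successors {w3}; q there: w3:T. ✓

{w0, w2, w3, w4, w5}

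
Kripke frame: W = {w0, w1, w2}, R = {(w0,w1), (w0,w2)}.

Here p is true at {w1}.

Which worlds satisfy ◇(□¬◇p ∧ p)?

w0: successors {w1, w2}; □¬◇p ∧ p there: w1:T, w2:F. ✓
w1: no successors, so ◇(□¬◇p ∧ p) fails. ✗
w2: no successors, so ◇(□¬◇p ∧ p) fails. ✗

{w0}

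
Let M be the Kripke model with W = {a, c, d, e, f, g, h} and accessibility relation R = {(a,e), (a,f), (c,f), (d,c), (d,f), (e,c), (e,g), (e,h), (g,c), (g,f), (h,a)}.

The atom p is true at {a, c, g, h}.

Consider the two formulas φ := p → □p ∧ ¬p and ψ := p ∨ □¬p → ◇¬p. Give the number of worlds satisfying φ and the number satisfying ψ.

For p → □p ∧ ¬p:
a: p is T, □p ∧ ¬p is F. ✗
c: p is T, □p ∧ ¬p is F. ✗
d: p is F, □p ∧ ¬p is F. ✓
e: p is F, □p ∧ ¬p is T. ✓
f: p is F, □p ∧ ¬p is T. ✓
g: p is T, □p ∧ ¬p is F. ✗
h: p is T, □p ∧ ¬p is F. ✗
— 3 worlds.
For p ∨ □¬p → ◇¬p:
a: p ∨ □¬p is T, ◇¬p is T. ✓
c: p ∨ □¬p is T, ◇¬p is T. ✓
d: p ∨ □¬p is F, ◇¬p is T. ✓
e: p ∨ □¬p is F, ◇¬p is F. ✓
f: p ∨ □¬p is T, ◇¬p is F. ✗
g: p ∨ □¬p is T, ◇¬p is T. ✓
h: p ∨ □¬p is T, ◇¬p is F. ✗
— 5 worlds.

3 and 5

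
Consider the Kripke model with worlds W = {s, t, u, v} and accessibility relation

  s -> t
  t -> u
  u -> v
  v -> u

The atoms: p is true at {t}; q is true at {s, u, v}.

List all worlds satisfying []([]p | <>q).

s: successors {t}; []p | <>q there: t:T. ✓
t: successors {u}; []p | <>q there: u:T. ✓
u: successors {v}; []p | <>q there: v:T. ✓
v: successors {u}; []p | <>q there: u:T. ✓

{s, t, u, v}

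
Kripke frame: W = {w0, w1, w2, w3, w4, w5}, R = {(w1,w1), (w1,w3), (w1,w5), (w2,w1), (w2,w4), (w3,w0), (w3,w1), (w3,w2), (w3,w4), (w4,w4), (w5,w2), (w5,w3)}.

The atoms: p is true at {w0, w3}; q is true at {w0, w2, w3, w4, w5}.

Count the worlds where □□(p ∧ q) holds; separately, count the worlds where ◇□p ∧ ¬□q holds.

1 and 1

For □□(p ∧ q):
w0: no successors, so □□(p ∧ q) holds vacuously. ✓
w1: successors {w1, w3, w5}; □(p ∧ q) there: w1:F, w3:F, w5:F. ✗
w2: successors {w1, w4}; □(p ∧ q) there: w1:F, w4:F. ✗
w3: successors {w0, w1, w2, w4}; □(p ∧ q) there: w0:T, w1:F, w2:F, w4:F. ✗
w4: successors {w4}; □(p ∧ q) there: w4:F. ✗
w5: successors {w2, w3}; □(p ∧ q) there: w2:F, w3:F. ✗
— 1 world.
For ◇□p ∧ ¬□q:
w0: ◇□p is F, ¬□q is F. ✗
w1: ◇□p is F, ¬□q is T. ✗
w2: ◇□p is F, ¬□q is T. ✗
w3: ◇□p is T, ¬□q is T. ✓
w4: ◇□p is F, ¬□q is F. ✗
w5: ◇□p is F, ¬□q is F. ✗
— 1 world.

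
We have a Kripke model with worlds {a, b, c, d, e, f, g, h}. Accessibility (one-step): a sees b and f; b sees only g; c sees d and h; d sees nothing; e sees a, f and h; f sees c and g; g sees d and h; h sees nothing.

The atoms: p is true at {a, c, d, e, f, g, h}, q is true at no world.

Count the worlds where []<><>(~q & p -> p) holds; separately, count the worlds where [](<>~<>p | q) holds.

For []<><>(~q & p -> p):
a: successors {b, f}; <><>(~q & p -> p) there: b:T, f:T. ✓
b: successors {g}; <><>(~q & p -> p) there: g:F. ✗
c: successors {d, h}; <><>(~q & p -> p) there: d:F, h:F. ✗
d: no successors, so []<><>(~q & p -> p) holds vacuously. ✓
e: successors {a, f, h}; <><>(~q & p -> p) there: a:T, f:T, h:F. ✗
f: successors {c, g}; <><>(~q & p -> p) there: c:F, g:F. ✗
g: successors {d, h}; <><>(~q & p -> p) there: d:F, h:F. ✗
h: no successors, so []<><>(~q & p -> p) holds vacuously. ✓
— 3 worlds.
For [](<>~<>p | q):
a: successors {b, f}; <>~<>p | q there: b:F, f:F. ✗
b: successors {g}; <>~<>p | q there: g:T. ✓
c: successors {d, h}; <>~<>p | q there: d:F, h:F. ✗
d: no successors, so [](<>~<>p | q) holds vacuously. ✓
e: successors {a, f, h}; <>~<>p | q there: a:F, f:F, h:F. ✗
f: successors {c, g}; <>~<>p | q there: c:T, g:T. ✓
g: successors {d, h}; <>~<>p | q there: d:F, h:F. ✗
h: no successors, so [](<>~<>p | q) holds vacuously. ✓
— 4 worlds.

3 and 4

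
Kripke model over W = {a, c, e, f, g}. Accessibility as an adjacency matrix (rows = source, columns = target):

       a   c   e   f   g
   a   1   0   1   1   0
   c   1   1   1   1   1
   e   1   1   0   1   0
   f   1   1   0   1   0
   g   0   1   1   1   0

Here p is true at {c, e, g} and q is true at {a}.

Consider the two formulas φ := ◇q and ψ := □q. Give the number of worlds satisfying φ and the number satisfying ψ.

For ◇q:
a: successors {a, e, f}; q there: a:T, e:F, f:F. ✓
c: successors {a, c, e, f, g}; q there: a:T, c:F, e:F, f:F, g:F. ✓
e: successors {a, c, f}; q there: a:T, c:F, f:F. ✓
f: successors {a, c, f}; q there: a:T, c:F, f:F. ✓
g: successors {c, e, f}; q there: c:F, e:F, f:F. ✗
— 4 worlds.
For □q:
a: successors {a, e, f}; q there: a:T, e:F, f:F. ✗
c: successors {a, c, e, f, g}; q there: a:T, c:F, e:F, f:F, g:F. ✗
e: successors {a, c, f}; q there: a:T, c:F, f:F. ✗
f: successors {a, c, f}; q there: a:T, c:F, f:F. ✗
g: successors {c, e, f}; q there: c:F, e:F, f:F. ✗
— 0 worlds.

4 and 0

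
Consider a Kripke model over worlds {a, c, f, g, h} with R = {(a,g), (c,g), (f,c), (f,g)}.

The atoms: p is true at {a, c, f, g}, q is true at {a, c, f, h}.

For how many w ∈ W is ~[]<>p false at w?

2

a: []<>p is F. ✓
c: []<>p is F. ✓
f: []<>p is F. ✓
g: []<>p is T. ✗
h: []<>p is T. ✗
Satisfying worlds: {a, c, f}.
So ~[]<>p fails at the other 2 worlds.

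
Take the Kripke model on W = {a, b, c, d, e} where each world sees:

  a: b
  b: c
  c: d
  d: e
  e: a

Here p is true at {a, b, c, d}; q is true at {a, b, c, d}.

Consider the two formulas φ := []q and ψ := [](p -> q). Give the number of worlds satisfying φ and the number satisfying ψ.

4 and 5

For []q:
a: successors {b}; q there: b:T. ✓
b: successors {c}; q there: c:T. ✓
c: successors {d}; q there: d:T. ✓
d: successors {e}; q there: e:F. ✗
e: successors {a}; q there: a:T. ✓
— 4 worlds.
For [](p -> q):
a: successors {b}; p -> q there: b:T. ✓
b: successors {c}; p -> q there: c:T. ✓
c: successors {d}; p -> q there: d:T. ✓
d: successors {e}; p -> q there: e:T. ✓
e: successors {a}; p -> q there: a:T. ✓
— 5 worlds.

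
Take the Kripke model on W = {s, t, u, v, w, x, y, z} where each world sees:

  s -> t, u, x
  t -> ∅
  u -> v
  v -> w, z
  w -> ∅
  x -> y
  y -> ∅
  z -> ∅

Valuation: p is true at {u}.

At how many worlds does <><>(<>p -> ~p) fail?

6

s: successors {t, u, x}; <>(<>p -> ~p) there: t:F, u:T, x:T. ✓
t: no successors, so <><>(<>p -> ~p) fails. ✗
u: successors {v}; <>(<>p -> ~p) there: v:T. ✓
v: successors {w, z}; <>(<>p -> ~p) there: w:F, z:F. ✗
w: no successors, so <><>(<>p -> ~p) fails. ✗
x: successors {y}; <>(<>p -> ~p) there: y:F. ✗
y: no successors, so <><>(<>p -> ~p) fails. ✗
z: no successors, so <><>(<>p -> ~p) fails. ✗
Satisfying worlds: {s, u}.
So <><>(<>p -> ~p) fails at the other 6 worlds.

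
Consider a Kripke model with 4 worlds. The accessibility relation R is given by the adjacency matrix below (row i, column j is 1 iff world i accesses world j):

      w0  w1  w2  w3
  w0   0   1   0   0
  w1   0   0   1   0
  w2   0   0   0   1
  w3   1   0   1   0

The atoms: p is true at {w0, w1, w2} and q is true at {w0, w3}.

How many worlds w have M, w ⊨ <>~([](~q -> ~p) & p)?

w0: successors {w1}; ~([](~q -> ~p) & p) there: w1:T. ✓
w1: successors {w2}; ~([](~q -> ~p) & p) there: w2:F. ✗
w2: successors {w3}; ~([](~q -> ~p) & p) there: w3:T. ✓
w3: successors {w0, w2}; ~([](~q -> ~p) & p) there: w0:T, w2:F. ✓
Satisfying worlds: {w0, w2, w3}.

3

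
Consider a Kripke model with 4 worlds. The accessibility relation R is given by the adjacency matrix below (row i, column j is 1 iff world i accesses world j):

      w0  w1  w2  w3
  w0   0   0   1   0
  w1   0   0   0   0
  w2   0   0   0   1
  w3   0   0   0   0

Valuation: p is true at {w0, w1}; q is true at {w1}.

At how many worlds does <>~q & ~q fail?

2

w0: <>~q is T, ~q is T. ✓
w1: <>~q is F, ~q is F. ✗
w2: <>~q is T, ~q is T. ✓
w3: <>~q is F, ~q is T. ✗
Satisfying worlds: {w0, w2}.
So <>~q & ~q fails at the other 2 worlds.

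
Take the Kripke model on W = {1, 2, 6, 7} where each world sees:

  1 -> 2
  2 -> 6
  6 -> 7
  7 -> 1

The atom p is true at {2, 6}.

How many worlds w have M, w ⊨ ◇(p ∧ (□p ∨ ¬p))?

1

1: successors {2}; p ∧ (□p ∨ ¬p) there: 2:T. ✓
2: successors {6}; p ∧ (□p ∨ ¬p) there: 6:F. ✗
6: successors {7}; p ∧ (□p ∨ ¬p) there: 7:F. ✗
7: successors {1}; p ∧ (□p ∨ ¬p) there: 1:F. ✗
Satisfying worlds: {1}.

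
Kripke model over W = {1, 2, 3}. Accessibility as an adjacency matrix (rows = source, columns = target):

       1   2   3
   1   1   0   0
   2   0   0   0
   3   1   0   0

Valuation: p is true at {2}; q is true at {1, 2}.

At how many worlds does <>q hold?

2

1: successors {1}; q there: 1:T. ✓
2: no successors, so <>q fails. ✗
3: successors {1}; q there: 1:T. ✓
Satisfying worlds: {1, 3}.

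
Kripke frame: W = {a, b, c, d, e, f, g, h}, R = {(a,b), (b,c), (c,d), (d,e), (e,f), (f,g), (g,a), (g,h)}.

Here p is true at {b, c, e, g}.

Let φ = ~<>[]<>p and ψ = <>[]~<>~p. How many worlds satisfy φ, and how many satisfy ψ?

For ~<>[]<>p:
a: <>[]<>p is F. ✓
b: <>[]<>p is T. ✗
c: <>[]<>p is F. ✓
d: <>[]<>p is T. ✗
e: <>[]<>p is F. ✓
f: <>[]<>p is F. ✓
g: <>[]<>p is T. ✗
h: <>[]<>p is F. ✓
— 5 worlds.
For <>[]~<>~p:
a: successors {b}; []~<>~p there: b:F. ✗
b: successors {c}; []~<>~p there: c:T. ✓
c: successors {d}; []~<>~p there: d:F. ✗
d: successors {e}; []~<>~p there: e:T. ✓
e: successors {f}; []~<>~p there: f:F. ✗
f: successors {g}; []~<>~p there: g:T. ✓
g: successors {a, h}; []~<>~p there: a:T, h:T. ✓
h: no successors, so <>[]~<>~p fails. ✗
— 4 worlds.

5 and 4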